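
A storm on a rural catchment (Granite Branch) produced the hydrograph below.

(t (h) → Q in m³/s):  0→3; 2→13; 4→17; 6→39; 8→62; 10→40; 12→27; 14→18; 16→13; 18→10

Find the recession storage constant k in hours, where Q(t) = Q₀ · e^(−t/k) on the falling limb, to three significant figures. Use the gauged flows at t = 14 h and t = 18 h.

k ≈ 6.81 h

On the falling limb, Q drops from 18 to 10 m³/s between t = 14 h and t = 18 h (Δt = 4 h).
k = −Δt / ln(Q₂/Q₁) = −4 / ln(10/18) = 6.81 h.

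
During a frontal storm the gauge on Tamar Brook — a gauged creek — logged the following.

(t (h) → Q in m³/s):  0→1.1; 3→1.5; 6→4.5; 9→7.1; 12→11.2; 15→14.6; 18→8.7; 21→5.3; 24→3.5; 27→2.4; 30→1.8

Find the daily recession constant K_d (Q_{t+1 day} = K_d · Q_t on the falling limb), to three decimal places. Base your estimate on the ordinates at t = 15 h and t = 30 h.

Between t = 15 h and t = 30 h the flow falls from 14.6 to 1.8 m³/s over 5×3 h = 15 h.
Per-interval ratio K = (1.8/14.6)^(1/5) = 0.6579; K_d = K^(24/3) = 0.035.

K_d ≈ 0.035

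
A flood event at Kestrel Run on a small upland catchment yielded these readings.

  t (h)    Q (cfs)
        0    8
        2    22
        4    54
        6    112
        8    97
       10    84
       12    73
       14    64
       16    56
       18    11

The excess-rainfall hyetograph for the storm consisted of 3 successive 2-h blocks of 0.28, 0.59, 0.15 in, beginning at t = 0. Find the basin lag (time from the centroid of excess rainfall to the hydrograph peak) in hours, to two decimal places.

t_L ≈ 3.25 h

Centroid of excess rainfall: t_c = Σ P_i·t̄_i / ΣP_i = 2.7451 h (block centres at 1, 3, 5 h).
Hydrograph peak occurs at t = 6 h, so basin lag t_L = 6 − 2.7451 = 3.25 h.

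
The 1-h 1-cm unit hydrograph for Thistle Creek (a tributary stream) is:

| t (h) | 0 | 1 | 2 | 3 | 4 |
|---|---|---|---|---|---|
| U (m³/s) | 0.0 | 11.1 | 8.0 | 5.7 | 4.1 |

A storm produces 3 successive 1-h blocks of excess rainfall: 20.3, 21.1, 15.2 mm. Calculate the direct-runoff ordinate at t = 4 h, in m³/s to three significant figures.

Q ≈ 32.5 m³/s

By discrete convolution, Q_j = Σ (P_i / 10 mm) · U_{j−i}.
At t = 4 h (j=4): Q = (20.3/10)·4.1 + (21.1/10)·5.7 + (15.2/10)·8.0 = 32.5 m³/s.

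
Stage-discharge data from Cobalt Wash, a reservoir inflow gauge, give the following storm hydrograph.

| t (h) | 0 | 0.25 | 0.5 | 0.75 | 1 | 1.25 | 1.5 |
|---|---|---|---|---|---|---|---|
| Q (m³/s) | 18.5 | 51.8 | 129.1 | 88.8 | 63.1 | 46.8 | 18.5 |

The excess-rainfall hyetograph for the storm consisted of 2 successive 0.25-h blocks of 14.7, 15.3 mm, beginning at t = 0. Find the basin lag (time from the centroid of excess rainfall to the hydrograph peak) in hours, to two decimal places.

Centroid of excess rainfall: t_c = Σ P_i·t̄_i / ΣP_i = 0.2525 h (block centres at 0.125, 0.375 h).
Hydrograph peak occurs at t = 0.5 h, so basin lag t_L = 0.5 − 0.2525 = 0.25 h.

t_L ≈ 0.25 h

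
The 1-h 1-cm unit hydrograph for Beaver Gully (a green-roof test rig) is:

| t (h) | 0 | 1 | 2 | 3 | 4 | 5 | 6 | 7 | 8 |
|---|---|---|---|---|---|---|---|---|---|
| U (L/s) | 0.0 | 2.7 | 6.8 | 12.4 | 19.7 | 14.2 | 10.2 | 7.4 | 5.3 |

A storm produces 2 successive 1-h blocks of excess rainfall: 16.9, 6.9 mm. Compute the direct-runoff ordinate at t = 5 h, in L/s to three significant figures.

Q ≈ 37.6 L/s

By discrete convolution, Q_j = Σ (P_i / 10 mm) · U_{j−i}.
At t = 5 h (j=5): Q = (16.9/10)·14.2 + (6.9/10)·19.7 = 37.6 L/s.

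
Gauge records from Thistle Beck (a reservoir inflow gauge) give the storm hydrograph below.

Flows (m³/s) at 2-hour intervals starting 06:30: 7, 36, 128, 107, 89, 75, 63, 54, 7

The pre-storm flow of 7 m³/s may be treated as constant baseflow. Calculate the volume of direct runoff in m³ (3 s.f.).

V ≈ 3.62 × 10^6 m³

Direct-runoff ordinates (Q − Q_b): 0.0, 29.0, 121.0, 100.0, 82.0, 68.0, 56.0, 47.0, 0.0 m³/s.
ΣQ_DR = 503.0 m³/s.
With Δt = 2 h = 7200 s, V = ΣQ_DR · Δt = 503.0 × 7200 = 3.62 × 10^6 m³.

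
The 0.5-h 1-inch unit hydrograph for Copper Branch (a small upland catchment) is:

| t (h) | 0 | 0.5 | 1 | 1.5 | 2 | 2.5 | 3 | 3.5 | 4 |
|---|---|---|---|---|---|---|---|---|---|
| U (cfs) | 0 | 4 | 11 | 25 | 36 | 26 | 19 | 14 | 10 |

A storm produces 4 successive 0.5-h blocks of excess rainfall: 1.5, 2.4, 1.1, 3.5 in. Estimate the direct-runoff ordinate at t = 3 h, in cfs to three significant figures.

Q ≈ 218 cfs

By discrete convolution, Q_j = Σ (P_i / 1 in) · U_{j−i}.
At t = 3 h (j=6): Q = (1.5/1)·19 + (2.4/1)·26 + (1.1/1)·36 + (3.5/1)·25 = 218 cfs.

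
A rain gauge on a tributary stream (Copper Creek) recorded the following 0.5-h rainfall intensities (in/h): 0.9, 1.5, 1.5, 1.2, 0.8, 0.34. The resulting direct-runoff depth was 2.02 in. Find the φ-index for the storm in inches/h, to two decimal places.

φ ≈ 0.37 in/h

Only the 5 blocks with intensity above φ contribute runoff: 0.9, 1.5, 1.5, 1.2, 0.8 in/h.
Σ(I−φ)·Δt = d  ⇒  (0.9+1.5+1.5+1.2+0.8 − 5φ)·0.5 = 2.02
φ = (5.900 − 2.02/0.5) / 5 = 0.37 in/h.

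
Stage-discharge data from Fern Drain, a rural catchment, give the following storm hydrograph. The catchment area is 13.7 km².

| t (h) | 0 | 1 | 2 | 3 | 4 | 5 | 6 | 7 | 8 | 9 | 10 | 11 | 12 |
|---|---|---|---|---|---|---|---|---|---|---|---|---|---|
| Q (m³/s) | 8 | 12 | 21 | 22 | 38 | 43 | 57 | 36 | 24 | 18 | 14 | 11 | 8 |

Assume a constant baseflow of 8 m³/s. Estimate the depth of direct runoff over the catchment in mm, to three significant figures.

Direct runoff: 0.0, 4.0, 13.0, 14.0, 30.0, 35.0, 49.0, 28.0, 16.0, 10.0, 6.0, 3.0, 0.0 m³/s; ΣQ_DR = 208.0 m³/s.
V = ΣQ_DR · Δt = 208.0 × 3600 s = 7.488 × 10^5 m³.
Over A = 13.7 km², depth = V / A = 54.7 mm.

d ≈ 54.7 mm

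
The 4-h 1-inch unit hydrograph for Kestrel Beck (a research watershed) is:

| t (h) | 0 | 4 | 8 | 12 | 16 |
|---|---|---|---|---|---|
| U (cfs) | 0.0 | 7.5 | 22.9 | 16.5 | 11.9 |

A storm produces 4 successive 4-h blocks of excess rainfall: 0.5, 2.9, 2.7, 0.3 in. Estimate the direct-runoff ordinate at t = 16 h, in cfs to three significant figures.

Q ≈ 118 cfs

By discrete convolution, Q_j = Σ (P_i / 1 in) · U_{j−i}.
At t = 16 h (j=4): Q = (0.5/1)·11.9 + (2.9/1)·16.5 + (2.7/1)·22.9 + (0.3/1)·7.5 = 118 cfs.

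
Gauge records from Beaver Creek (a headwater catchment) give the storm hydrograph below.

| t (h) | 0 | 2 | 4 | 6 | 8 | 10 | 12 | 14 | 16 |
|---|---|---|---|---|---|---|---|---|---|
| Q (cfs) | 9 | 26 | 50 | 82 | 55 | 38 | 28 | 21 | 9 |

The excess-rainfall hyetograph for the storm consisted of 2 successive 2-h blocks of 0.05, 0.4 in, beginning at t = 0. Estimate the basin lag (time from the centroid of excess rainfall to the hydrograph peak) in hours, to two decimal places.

Centroid of excess rainfall: t_c = Σ P_i·t̄_i / ΣP_i = 2.7778 h (block centres at 1, 3 h).
Hydrograph peak occurs at t = 6 h, so basin lag t_L = 6 − 2.7778 = 3.22 h.

t_L ≈ 3.22 h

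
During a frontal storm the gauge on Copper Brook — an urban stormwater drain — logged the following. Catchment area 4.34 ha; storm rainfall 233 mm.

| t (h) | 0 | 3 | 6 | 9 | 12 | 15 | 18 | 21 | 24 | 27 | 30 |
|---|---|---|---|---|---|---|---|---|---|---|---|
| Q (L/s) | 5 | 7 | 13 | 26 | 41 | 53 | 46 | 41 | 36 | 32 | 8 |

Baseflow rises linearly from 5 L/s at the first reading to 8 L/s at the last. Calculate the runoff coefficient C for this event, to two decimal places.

C ≈ 0.25

ΣQ_DR = 236.5 L/s; V = ΣQ_DR·Δt = 2.554 × 10^6 L.
Runoff depth d = V / A = 58.85 mm.
C = d / P = 58.85 / 233 = 0.25.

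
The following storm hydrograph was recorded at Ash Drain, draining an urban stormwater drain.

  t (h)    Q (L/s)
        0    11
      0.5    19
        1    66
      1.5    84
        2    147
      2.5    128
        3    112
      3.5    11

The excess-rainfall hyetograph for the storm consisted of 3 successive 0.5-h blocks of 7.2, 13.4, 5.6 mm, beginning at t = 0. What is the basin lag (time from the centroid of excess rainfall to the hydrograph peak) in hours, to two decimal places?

Centroid of excess rainfall: t_c = Σ P_i·t̄_i / ΣP_i = 0.7195 h (block centres at 0.25, 0.75, 1.25 h).
Hydrograph peak occurs at t = 2 h, so basin lag t_L = 2 − 0.7195 = 1.28 h.

t_L ≈ 1.28 h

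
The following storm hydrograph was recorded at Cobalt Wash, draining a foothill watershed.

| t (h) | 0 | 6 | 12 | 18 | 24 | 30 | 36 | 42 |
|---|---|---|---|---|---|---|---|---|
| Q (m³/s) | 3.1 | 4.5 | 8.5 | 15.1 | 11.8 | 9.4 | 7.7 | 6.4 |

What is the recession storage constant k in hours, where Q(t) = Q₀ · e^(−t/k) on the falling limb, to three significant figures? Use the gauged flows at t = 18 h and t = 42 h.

On the falling limb, Q drops from 15.1 to 6.4 m³/s between t = 18 h and t = 42 h (Δt = 24 h).
k = −Δt / ln(Q₂/Q₁) = −24 / ln(6.4/15.1) = 28.0 h.

k ≈ 28.0 h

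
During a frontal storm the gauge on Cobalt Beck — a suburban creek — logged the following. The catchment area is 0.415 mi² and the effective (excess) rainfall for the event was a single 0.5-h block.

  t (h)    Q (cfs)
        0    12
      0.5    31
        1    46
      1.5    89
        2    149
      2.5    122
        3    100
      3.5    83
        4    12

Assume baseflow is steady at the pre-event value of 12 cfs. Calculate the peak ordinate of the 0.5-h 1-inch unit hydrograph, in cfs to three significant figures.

U_p ≈ 137 cfs

Direct runoff: 0.0, 19.0, 34.0, 77.0, 137.0, 110.0, 88.0, 71.0, 0.0 cfs; ΣQ_DR = 536.0 cfs, peak = 137.0 cfs.
Runoff depth d = ΣQ_DR·Δt / A = 536.0 × 1800 / (0.415 mi²) = 1.001 in.
The 1-inch UH is the DRH scaled by (1 in)/d, so U_p = 137.0 × 1/1.001 = 137 cfs.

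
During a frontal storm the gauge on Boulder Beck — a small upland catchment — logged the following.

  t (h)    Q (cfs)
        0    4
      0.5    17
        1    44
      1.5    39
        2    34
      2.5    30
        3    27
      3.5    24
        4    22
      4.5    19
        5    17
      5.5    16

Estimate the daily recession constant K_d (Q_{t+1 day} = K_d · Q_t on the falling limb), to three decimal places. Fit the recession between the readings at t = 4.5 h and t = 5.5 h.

K_d ≈ 0.016

Between t = 4.5 h and t = 5.5 h the flow falls from 19 to 16 cfs over 2×0.5 h = 1 h.
Per-interval ratio K = (16/19)^(1/2) = 0.9177; K_d = K^(24/0.5) = 0.016.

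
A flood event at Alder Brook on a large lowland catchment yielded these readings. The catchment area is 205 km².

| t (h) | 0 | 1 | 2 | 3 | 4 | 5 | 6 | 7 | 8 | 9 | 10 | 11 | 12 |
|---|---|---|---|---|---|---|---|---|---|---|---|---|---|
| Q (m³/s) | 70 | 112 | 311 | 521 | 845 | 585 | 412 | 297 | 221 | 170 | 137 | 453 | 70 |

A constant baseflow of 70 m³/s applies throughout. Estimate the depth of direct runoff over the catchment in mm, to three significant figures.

d ≈ 57.8 mm

Direct runoff: 0.0, 42.0, 241.0, 451.0, 775.0, 515.0, 342.0, 227.0, 151.0, 100.0, 67.0, 383.0, 0.0 m³/s; ΣQ_DR = 3294 m³/s.
V = ΣQ_DR · Δt = 3294 × 3600 s = 1.186 × 10^7 m³.
Over A = 205 km², depth = V / A = 57.8 mm.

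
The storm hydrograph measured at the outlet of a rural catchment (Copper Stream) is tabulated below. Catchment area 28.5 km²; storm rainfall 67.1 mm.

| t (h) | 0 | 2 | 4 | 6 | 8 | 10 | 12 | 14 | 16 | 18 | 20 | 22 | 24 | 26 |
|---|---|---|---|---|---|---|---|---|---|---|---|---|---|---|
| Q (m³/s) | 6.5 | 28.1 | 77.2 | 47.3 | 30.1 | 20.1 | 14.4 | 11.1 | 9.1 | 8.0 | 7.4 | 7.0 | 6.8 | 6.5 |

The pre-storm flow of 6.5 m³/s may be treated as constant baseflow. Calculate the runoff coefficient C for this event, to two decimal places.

ΣQ_DR = 188.6 m³/s; V = ΣQ_DR·Δt = 1.358 × 10^6 m³.
Runoff depth d = V / A = 47.65 mm.
C = d / P = 47.65 / 67.1 = 0.71.

C ≈ 0.71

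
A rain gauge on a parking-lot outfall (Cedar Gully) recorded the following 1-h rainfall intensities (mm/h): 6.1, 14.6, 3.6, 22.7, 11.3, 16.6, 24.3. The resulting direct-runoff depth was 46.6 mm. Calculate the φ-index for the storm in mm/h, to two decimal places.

Only the 5 blocks with intensity above φ contribute runoff: 14.6, 22.7, 11.3, 16.6, 24.3 mm/h.
Σ(I−φ)·Δt = d  ⇒  (14.6+22.7+11.3+16.6+24.3 − 5φ)·1 = 46.6
φ = (89.50 − 46.6/1) / 5 = 8.58 mm/h.

φ ≈ 8.58 mm/h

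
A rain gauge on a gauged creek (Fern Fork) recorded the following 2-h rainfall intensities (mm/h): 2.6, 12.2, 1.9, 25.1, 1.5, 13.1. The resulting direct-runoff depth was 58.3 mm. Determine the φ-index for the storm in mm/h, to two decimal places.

Only the 3 blocks with intensity above φ contribute runoff: 12.2, 25.1, 13.1 mm/h.
Σ(I−φ)·Δt = d  ⇒  (12.2+25.1+13.1 − 3φ)·2 = 58.3
φ = (50.40 − 58.3/2) / 3 = 7.08 mm/h.

φ ≈ 7.08 mm/h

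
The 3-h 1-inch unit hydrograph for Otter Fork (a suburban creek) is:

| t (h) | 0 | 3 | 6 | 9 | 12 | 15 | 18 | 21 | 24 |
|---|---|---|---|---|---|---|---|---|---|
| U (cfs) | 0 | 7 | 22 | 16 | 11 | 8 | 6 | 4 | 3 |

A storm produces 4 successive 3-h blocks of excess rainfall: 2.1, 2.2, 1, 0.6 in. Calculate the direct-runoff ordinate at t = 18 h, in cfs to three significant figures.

By discrete convolution, Q_j = Σ (P_i / 1 in) · U_{j−i}.
At t = 18 h (j=6): Q = (2.1/1)·6 + (2.2/1)·8 + (1/1)·11 + (0.6/1)·16 = 50.8 cfs.

Q ≈ 50.8 cfs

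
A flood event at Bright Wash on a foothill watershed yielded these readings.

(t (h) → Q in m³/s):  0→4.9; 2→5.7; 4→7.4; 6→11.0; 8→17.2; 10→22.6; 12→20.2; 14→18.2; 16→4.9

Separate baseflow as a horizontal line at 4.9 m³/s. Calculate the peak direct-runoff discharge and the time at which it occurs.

Subtracting baseflow gives direct-runoff ordinates: 0.0, 0.8, 2.5, 6.1, 12.3, 17.7, 15.3, 13.3, 0.0 m³/s.
The maximum is 17.7 m³/s, occurring at the reading for t = 10 h.

Q_p = 17.7 m³/s at t = 10 h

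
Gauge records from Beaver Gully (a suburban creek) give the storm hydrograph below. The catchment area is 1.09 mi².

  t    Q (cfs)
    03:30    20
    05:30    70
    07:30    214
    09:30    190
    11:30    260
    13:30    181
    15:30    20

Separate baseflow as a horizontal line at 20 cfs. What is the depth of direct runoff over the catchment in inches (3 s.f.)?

Direct runoff: 0.0, 50.0, 194.0, 170.0, 240.0, 161.0, 0.0 cfs; ΣQ_DR = 815.0 cfs.
V = ΣQ_DR · Δt = 815.0 × 7200 s = 5.868 × 10^6 ft³.
Over A = 1.09 mi², depth = V / A = 2.32 in.

d ≈ 2.32 in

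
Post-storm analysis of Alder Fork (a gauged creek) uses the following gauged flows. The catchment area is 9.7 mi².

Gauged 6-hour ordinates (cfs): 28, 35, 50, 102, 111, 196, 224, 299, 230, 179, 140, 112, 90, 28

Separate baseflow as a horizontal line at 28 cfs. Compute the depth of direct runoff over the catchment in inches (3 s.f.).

d ≈ 1.37 in

Direct runoff: 0.0, 7.0, 22.0, 74.0, 83.0, 168.0, 196.0, 271.0, 202.0, 151.0, 112.0, 84.0, 62.0, 0.0 cfs; ΣQ_DR = 1432 cfs.
V = ΣQ_DR · Δt = 1432 × 21600 s = 3.093 × 10^7 ft³.
Over A = 9.7 mi², depth = V / A = 1.37 in.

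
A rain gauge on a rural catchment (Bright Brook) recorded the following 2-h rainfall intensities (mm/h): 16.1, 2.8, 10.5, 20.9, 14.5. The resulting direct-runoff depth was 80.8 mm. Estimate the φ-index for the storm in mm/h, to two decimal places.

Only the 4 blocks with intensity above φ contribute runoff: 16.1, 10.5, 20.9, 14.5 mm/h.
Σ(I−φ)·Δt = d  ⇒  (16.1+10.5+20.9+14.5 − 4φ)·2 = 80.8
φ = (62.00 − 80.8/2) / 4 = 5.40 mm/h.

φ ≈ 5.40 mm/h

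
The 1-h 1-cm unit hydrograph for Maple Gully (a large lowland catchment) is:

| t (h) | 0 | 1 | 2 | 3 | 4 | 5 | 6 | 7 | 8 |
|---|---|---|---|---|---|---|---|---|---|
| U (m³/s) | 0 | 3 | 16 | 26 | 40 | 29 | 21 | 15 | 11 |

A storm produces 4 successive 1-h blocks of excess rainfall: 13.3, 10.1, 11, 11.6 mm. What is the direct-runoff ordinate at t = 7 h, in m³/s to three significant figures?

By discrete convolution, Q_j = Σ (P_i / 10 mm) · U_{j−i}.
At t = 7 h (j=7): Q = (13.3/10)·15 + (10.1/10)·21 + (11/10)·29 + (11.6/10)·40 = 119 m³/s.

Q ≈ 119 m³/s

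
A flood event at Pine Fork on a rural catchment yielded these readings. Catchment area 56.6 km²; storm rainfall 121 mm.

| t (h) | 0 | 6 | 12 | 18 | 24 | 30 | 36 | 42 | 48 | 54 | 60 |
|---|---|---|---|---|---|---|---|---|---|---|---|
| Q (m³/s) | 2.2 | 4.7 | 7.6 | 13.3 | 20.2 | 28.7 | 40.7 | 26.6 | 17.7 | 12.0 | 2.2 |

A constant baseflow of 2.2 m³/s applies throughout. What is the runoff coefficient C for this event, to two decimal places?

ΣQ_DR = 151.7 m³/s; V = ΣQ_DR·Δt = 3.277 × 10^6 m³.
Runoff depth d = V / A = 57.89 mm.
C = d / P = 57.89 / 121 = 0.48.

C ≈ 0.48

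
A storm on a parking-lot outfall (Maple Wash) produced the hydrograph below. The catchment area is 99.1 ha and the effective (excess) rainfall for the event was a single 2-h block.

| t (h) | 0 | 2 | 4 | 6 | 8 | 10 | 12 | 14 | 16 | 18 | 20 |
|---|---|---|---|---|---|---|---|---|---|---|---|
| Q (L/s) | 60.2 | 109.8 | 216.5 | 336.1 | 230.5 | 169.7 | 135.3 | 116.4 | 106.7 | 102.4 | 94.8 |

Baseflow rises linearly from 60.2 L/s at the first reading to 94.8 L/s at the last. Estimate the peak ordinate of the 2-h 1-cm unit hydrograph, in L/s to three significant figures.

Direct runoff: 0.00, 46.14, 149.38, 265.52, 156.46, 92.20, 54.34, 31.98, 18.82, 11.06, 0.00 L/s; ΣQ_DR = 825.9 L/s, peak = 265.52 L/s.
Runoff depth d = ΣQ_DR·Δt / A = 825.9 × 7200 / (99.1 ha) = 6.000 mm.
The 1-cm UH is the DRH scaled by (10 mm)/d, so U_p = 265.52 × 10/6.000 = 442 L/s.

U_p ≈ 442 L/s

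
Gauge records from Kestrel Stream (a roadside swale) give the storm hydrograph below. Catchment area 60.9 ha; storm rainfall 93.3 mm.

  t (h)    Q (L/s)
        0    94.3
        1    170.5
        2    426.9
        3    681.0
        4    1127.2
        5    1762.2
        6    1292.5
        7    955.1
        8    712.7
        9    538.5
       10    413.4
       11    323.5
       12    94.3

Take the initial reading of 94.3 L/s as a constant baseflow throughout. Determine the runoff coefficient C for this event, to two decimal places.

C ≈ 0.47

ΣQ_DR = 7366 L/s; V = ΣQ_DR·Δt = 2.652 × 10^7 L.
Runoff depth d = V / A = 43.54 mm.
C = d / P = 43.54 / 93.3 = 0.47.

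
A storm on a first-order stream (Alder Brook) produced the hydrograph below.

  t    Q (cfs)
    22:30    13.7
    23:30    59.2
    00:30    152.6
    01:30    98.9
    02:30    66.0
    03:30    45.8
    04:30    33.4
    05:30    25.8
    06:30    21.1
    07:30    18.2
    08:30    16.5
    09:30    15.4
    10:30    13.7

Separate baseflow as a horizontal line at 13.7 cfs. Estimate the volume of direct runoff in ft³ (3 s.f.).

V ≈ 1.45 × 10^6 ft³

Direct-runoff ordinates (Q − Q_b): 0.0, 45.5, 138.9, 85.2, 52.3, 32.1, 19.7, 12.1, 7.4, 4.5, 2.8, 1.7, 0.0 cfs.
ΣQ_DR = 402.2 cfs.
With Δt = 1 h = 3600 s, V = ΣQ_DR · Δt = 402.2 × 3600 = 1.45 × 10^6 ft³.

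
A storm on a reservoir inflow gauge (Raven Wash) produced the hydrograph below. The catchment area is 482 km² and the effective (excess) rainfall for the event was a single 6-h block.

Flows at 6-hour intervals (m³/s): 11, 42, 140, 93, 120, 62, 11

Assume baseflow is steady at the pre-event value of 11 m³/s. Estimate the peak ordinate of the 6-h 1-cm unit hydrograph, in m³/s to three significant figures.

Direct runoff: 0.0, 31.0, 129.0, 82.0, 109.0, 51.0, 0.0 m³/s; ΣQ_DR = 402.0 m³/s, peak = 129.0 m³/s.
Runoff depth d = ΣQ_DR·Δt / A = 402.0 × 21600 / (482 km²) = 18.01 mm.
The 1-cm UH is the DRH scaled by (10 mm)/d, so U_p = 129.0 × 10/18.01 = 71.6 m³/s.

U_p ≈ 71.6 m³/s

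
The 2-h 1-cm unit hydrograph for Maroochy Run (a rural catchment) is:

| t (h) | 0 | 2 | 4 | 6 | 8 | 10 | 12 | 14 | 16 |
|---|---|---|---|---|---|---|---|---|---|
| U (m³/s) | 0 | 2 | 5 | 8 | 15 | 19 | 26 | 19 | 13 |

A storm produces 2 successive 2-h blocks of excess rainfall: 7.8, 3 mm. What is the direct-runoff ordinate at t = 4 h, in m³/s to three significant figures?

By discrete convolution, Q_j = Σ (P_i / 10 mm) · U_{j−i}.
At t = 4 h (j=2): Q = (7.8/10)·5 + (3/10)·2 = 4.50 m³/s.

Q ≈ 4.50 m³/s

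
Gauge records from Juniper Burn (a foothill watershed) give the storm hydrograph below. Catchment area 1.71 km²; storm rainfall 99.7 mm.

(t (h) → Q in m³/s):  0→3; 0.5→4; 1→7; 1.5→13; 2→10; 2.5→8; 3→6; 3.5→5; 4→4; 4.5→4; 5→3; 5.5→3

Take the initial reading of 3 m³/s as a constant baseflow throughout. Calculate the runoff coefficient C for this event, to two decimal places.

C ≈ 0.36

ΣQ_DR = 34.00 m³/s; V = ΣQ_DR·Δt = 61200 m³.
Runoff depth d = V / A = 35.79 mm.
C = d / P = 35.79 / 99.7 = 0.36.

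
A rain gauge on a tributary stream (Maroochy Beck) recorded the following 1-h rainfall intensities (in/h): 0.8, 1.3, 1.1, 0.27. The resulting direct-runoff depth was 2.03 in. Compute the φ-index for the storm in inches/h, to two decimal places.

Only the 3 blocks with intensity above φ contribute runoff: 0.8, 1.3, 1.1 in/h.
Σ(I−φ)·Δt = d  ⇒  (0.8+1.3+1.1 − 3φ)·1 = 2.03
φ = (3.200 − 2.03/1) / 3 = 0.39 in/h.

φ ≈ 0.39 in/h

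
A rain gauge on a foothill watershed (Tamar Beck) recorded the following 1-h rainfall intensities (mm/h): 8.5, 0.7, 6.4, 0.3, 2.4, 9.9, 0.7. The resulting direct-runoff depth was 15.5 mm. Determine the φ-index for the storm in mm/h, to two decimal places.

φ ≈ 3.10 mm/h

Only the 3 blocks with intensity above φ contribute runoff: 8.5, 6.4, 9.9 mm/h.
Σ(I−φ)·Δt = d  ⇒  (8.5+6.4+9.9 − 3φ)·1 = 15.5
φ = (24.80 − 15.5/1) / 3 = 3.10 mm/h.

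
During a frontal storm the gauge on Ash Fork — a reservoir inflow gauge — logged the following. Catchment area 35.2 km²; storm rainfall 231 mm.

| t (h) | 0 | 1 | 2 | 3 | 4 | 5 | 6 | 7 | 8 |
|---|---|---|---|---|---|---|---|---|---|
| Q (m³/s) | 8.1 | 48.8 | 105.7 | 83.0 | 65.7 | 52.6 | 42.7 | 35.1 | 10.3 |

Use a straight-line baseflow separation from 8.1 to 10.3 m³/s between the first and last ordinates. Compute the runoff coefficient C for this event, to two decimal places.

ΣQ_DR = 369.2 m³/s; V = ΣQ_DR·Δt = 1.329 × 10^6 m³.
Runoff depth d = V / A = 37.76 mm.
C = d / P = 37.76 / 231 = 0.16.

C ≈ 0.16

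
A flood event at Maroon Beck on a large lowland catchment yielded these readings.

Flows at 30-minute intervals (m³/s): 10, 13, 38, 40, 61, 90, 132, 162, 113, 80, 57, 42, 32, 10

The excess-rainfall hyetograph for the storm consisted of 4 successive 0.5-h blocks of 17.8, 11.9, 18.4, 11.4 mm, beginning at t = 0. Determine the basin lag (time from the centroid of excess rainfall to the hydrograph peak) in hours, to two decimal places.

Centroid of excess rainfall: t_c = Σ P_i·t̄_i / ΣP_i = 0.9466 h (block centres at 0.25, 0.75, 1.25, 1.75 h).
Hydrograph peak occurs at t = 3.5 h, so basin lag t_L = 3.5 − 0.9466 = 2.55 h.

t_L ≈ 2.55 h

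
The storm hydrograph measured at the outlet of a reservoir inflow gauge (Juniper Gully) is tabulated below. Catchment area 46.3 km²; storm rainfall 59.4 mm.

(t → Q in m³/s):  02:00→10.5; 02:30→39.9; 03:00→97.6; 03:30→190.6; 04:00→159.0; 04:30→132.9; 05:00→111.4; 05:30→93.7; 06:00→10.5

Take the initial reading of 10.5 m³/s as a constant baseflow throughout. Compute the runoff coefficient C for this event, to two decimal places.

C ≈ 0.49

ΣQ_DR = 751.6 m³/s; V = ΣQ_DR·Δt = 1.353 × 10^6 m³.
Runoff depth d = V / A = 29.22 mm.
C = d / P = 29.22 / 59.4 = 0.49.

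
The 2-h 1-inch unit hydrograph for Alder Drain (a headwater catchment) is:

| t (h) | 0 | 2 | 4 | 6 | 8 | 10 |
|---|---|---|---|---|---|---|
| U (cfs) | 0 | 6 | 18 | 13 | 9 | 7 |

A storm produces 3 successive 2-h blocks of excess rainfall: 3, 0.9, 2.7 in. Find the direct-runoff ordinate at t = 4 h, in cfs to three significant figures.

By discrete convolution, Q_j = Σ (P_i / 1 in) · U_{j−i}.
At t = 4 h (j=2): Q = (3/1)·18 + (0.9/1)·6 + (2.7/1)·0 = 59.4 cfs.

Q ≈ 59.4 cfs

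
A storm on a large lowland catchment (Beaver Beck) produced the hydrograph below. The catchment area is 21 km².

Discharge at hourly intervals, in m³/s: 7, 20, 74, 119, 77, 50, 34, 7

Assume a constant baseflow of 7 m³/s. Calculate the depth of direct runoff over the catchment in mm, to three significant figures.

d ≈ 56.9 mm

Direct runoff: 0.0, 13.0, 67.0, 112.0, 70.0, 43.0, 27.0, 0.0 m³/s; ΣQ_DR = 332.0 m³/s.
V = ΣQ_DR · Δt = 332.0 × 3600 s = 1.195 × 10^6 m³.
Over A = 21 km², depth = V / A = 56.9 mm.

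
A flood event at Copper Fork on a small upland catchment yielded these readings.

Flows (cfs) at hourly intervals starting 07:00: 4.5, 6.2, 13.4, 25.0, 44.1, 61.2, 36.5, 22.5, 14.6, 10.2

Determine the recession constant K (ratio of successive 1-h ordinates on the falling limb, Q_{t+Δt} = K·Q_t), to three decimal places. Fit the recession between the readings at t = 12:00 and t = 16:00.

K ≈ 0.639

Using the recession-limb readings at t = 12:00 and t = 16:00: Q falls from 61.2 to 10.2 cfs over 4 intervals.
K = (Q₂/Q₁)^(1/4) = (10.2/61.2)^(1/4) = 0.639.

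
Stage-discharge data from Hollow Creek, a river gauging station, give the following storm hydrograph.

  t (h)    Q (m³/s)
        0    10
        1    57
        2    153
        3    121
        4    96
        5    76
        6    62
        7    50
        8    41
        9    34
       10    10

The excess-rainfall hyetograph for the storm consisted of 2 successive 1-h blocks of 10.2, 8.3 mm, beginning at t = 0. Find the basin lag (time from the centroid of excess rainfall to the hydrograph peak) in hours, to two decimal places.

Centroid of excess rainfall: t_c = Σ P_i·t̄_i / ΣP_i = 0.9486 h (block centres at 0.5, 1.5 h).
Hydrograph peak occurs at t = 2 h, so basin lag t_L = 2 − 0.9486 = 1.05 h.

t_L ≈ 1.05 h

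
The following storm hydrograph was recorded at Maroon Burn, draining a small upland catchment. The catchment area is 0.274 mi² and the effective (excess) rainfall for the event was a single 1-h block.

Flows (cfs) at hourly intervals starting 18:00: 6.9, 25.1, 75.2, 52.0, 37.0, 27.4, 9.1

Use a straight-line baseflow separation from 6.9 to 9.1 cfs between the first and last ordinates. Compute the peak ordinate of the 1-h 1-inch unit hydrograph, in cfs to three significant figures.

U_p ≈ 67.6 cfs

Direct runoff: 0.00, 17.83, 67.57, 44.00, 28.63, 18.67, 0.00 cfs; ΣQ_DR = 176.7 cfs, peak = 67.57 cfs.
Runoff depth d = ΣQ_DR·Δt / A = 176.7 × 3600 / (0.274 mi²) = 0.9993 in.
The 1-inch UH is the DRH scaled by (1 in)/d, so U_p = 67.57 × 1/0.9993 = 67.6 cfs.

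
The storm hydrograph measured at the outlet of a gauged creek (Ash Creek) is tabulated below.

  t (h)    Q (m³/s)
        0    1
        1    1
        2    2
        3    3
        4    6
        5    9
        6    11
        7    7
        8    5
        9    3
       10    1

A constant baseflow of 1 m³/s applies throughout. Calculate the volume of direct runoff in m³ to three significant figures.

V ≈ 1.37 × 10^5 m³

Direct-runoff ordinates (Q − Q_b): 0.0, 0.0, 1.0, 2.0, 5.0, 8.0, 10.0, 6.0, 4.0, 2.0, 0.0 m³/s.
ΣQ_DR = 38.00 m³/s.
With Δt = 1 h = 3600 s, V = ΣQ_DR · Δt = 38.00 × 3600 = 1.37 × 10^5 m³.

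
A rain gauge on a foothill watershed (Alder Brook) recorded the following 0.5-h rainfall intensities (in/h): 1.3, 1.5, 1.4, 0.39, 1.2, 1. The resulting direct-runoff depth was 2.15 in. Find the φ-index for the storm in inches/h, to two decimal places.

Only the 5 blocks with intensity above φ contribute runoff: 1.3, 1.5, 1.4, 1.2, 1 in/h.
Σ(I−φ)·Δt = d  ⇒  (1.3+1.5+1.4+1.2+1 − 5φ)·0.5 = 2.15
φ = (6.400 − 2.15/0.5) / 5 = 0.42 in/h.

φ ≈ 0.42 in/h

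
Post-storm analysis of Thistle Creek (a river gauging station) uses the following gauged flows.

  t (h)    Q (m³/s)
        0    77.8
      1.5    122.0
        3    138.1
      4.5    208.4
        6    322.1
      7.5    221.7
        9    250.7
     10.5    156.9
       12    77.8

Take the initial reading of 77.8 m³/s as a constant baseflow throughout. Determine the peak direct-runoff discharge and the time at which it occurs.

Subtracting baseflow gives direct-runoff ordinates: 0.0, 44.2, 60.3, 130.6, 244.3, 143.9, 172.9, 79.1, 0.0 m³/s.
The maximum is 244.3 m³/s, occurring at the reading for t = 6 h.

Q_p = 244.3 m³/s at t = 6 h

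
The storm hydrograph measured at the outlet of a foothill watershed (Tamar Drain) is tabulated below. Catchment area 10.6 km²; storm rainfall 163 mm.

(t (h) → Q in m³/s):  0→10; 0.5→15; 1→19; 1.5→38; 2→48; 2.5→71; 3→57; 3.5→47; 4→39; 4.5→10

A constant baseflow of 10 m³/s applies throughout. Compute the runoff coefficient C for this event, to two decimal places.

C ≈ 0.26

ΣQ_DR = 254.0 m³/s; V = ΣQ_DR·Δt = 4.572 × 10^5 m³.
Runoff depth d = V / A = 43.13 mm.
C = d / P = 43.13 / 163 = 0.26.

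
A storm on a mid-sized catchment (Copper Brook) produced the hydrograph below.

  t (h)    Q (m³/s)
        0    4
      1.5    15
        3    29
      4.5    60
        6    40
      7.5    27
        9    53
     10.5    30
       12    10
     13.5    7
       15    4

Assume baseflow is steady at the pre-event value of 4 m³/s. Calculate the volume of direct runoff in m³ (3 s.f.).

V ≈ 1.27 × 10^6 m³

Direct-runoff ordinates (Q − Q_b): 0.0, 11.0, 25.0, 56.0, 36.0, 23.0, 49.0, 26.0, 6.0, 3.0, 0.0 m³/s.
ΣQ_DR = 235.0 m³/s.
With Δt = 1.5 h = 5400 s, V = ΣQ_DR · Δt = 235.0 × 5400 = 1.27 × 10^6 m³.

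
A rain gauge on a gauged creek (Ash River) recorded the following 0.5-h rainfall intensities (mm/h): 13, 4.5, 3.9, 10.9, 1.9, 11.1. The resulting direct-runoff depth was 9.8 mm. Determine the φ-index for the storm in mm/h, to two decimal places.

φ ≈ 5.13 mm/h

Only the 3 blocks with intensity above φ contribute runoff: 13, 10.9, 11.1 mm/h.
Σ(I−φ)·Δt = d  ⇒  (13+10.9+11.1 − 3φ)·0.5 = 9.8
φ = (35.00 − 9.8/0.5) / 3 = 5.13 mm/h.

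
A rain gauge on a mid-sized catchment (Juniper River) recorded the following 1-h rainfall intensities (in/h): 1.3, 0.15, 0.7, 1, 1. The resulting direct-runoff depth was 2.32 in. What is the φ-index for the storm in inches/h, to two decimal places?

Only the 4 blocks with intensity above φ contribute runoff: 1.3, 0.7, 1, 1 in/h.
Σ(I−φ)·Δt = d  ⇒  (1.3+0.7+1+1 − 4φ)·1 = 2.32
φ = (4.000 − 2.32/1) / 4 = 0.42 in/h.

φ ≈ 0.42 in/h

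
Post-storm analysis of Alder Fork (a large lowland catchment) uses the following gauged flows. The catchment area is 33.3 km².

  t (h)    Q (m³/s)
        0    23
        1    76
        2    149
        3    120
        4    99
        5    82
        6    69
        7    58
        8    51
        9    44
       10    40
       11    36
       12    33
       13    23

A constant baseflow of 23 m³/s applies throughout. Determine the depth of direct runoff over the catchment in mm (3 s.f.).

d ≈ 62.8 mm

Direct runoff: 0.0, 53.0, 126.0, 97.0, 76.0, 59.0, 46.0, 35.0, 28.0, 21.0, 17.0, 13.0, 10.0, 0.0 m³/s; ΣQ_DR = 581.0 m³/s.
V = ΣQ_DR · Δt = 581.0 × 3600 s = 2.092 × 10^6 m³.
Over A = 33.3 km², depth = V / A = 62.8 mm.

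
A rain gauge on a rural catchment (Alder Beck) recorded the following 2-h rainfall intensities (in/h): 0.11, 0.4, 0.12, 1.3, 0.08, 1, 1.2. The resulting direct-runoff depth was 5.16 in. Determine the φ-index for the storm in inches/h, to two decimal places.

φ ≈ 0.33 in/h

Only the 4 blocks with intensity above φ contribute runoff: 0.4, 1.3, 1, 1.2 in/h.
Σ(I−φ)·Δt = d  ⇒  (0.4+1.3+1+1.2 − 4φ)·2 = 5.16
φ = (3.900 − 5.16/2) / 4 = 0.33 in/h.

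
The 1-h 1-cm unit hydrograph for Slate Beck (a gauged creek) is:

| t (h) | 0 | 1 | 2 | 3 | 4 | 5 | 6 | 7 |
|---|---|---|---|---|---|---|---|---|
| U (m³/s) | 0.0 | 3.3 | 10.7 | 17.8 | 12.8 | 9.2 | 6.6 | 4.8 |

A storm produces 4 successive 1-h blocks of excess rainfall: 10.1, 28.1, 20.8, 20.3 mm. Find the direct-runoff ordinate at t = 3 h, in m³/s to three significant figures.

Q ≈ 54.9 m³/s

By discrete convolution, Q_j = Σ (P_i / 10 mm) · U_{j−i}.
At t = 3 h (j=3): Q = (10.1/10)·17.8 + (28.1/10)·10.7 + (20.8/10)·3.3 + (20.3/10)·0.0 = 54.9 m³/s.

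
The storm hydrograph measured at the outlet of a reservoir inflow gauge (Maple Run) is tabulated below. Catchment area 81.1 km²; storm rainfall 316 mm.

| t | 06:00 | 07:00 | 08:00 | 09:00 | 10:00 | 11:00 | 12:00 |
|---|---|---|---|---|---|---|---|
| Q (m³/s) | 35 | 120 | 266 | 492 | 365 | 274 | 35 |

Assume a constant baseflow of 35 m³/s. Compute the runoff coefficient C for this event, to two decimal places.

C ≈ 0.19

ΣQ_DR = 1342 m³/s; V = ΣQ_DR·Δt = 4.831 × 10^6 m³.
Runoff depth d = V / A = 59.57 mm.
C = d / P = 59.57 / 316 = 0.19.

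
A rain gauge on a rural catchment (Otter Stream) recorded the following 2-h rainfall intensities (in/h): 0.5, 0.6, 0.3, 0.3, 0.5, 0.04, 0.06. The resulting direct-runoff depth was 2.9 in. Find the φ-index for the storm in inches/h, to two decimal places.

Only the 5 blocks with intensity above φ contribute runoff: 0.5, 0.6, 0.3, 0.3, 0.5 in/h.
Σ(I−φ)·Δt = d  ⇒  (0.5+0.6+0.3+0.3+0.5 − 5φ)·2 = 2.9
φ = (2.200 − 2.9/2) / 5 = 0.15 in/h.

φ ≈ 0.15 in/h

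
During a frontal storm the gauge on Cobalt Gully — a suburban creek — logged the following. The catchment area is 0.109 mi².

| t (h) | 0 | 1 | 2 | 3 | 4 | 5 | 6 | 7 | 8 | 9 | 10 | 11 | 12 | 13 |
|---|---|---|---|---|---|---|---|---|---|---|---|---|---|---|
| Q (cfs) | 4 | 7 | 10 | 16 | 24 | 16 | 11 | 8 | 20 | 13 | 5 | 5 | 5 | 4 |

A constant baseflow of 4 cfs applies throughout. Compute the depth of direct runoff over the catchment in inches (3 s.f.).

Direct runoff: 0.0, 3.0, 6.0, 12.0, 20.0, 12.0, 7.0, 4.0, 16.0, 9.0, 1.0, 1.0, 1.0, 0.0 cfs; ΣQ_DR = 92.00 cfs.
V = ΣQ_DR · Δt = 92.00 × 3600 s = 3.312 × 10^5 ft³.
Over A = 0.109 mi², depth = V / A = 1.31 in.

d ≈ 1.31 in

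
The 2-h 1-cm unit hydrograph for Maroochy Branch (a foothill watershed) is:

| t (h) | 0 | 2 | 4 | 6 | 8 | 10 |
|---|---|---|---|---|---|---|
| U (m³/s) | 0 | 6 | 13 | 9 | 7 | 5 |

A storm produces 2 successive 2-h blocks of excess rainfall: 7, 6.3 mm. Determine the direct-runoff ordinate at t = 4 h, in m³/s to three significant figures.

By discrete convolution, Q_j = Σ (P_i / 10 mm) · U_{j−i}.
At t = 4 h (j=2): Q = (7/10)·13 + (6.3/10)·6 = 12.9 m³/s.

Q ≈ 12.9 m³/s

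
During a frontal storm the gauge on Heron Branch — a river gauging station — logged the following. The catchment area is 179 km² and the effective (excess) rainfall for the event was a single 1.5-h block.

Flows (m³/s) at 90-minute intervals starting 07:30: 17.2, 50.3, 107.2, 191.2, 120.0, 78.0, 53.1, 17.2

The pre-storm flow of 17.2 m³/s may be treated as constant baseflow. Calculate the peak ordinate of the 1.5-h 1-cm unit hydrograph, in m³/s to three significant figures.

U_p ≈ 116 m³/s

Direct runoff: 0.0, 33.1, 90.0, 174.0, 102.8, 60.8, 35.9, 0.0 m³/s; ΣQ_DR = 496.6 m³/s, peak = 174.0 m³/s.
Runoff depth d = ΣQ_DR·Δt / A = 496.6 × 5400 / (179 km²) = 14.98 mm.
The 1-cm UH is the DRH scaled by (10 mm)/d, so U_p = 174.0 × 10/14.98 = 116 m³/s.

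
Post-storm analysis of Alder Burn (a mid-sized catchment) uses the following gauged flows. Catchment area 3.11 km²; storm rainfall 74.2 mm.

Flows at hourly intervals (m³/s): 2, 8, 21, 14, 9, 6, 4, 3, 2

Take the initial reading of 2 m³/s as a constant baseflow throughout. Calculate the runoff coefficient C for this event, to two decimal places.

ΣQ_DR = 51.00 m³/s; V = ΣQ_DR·Δt = 1.836 × 10^5 m³.
Runoff depth d = V / A = 59.04 mm.
C = d / P = 59.04 / 74.2 = 0.80.

C ≈ 0.80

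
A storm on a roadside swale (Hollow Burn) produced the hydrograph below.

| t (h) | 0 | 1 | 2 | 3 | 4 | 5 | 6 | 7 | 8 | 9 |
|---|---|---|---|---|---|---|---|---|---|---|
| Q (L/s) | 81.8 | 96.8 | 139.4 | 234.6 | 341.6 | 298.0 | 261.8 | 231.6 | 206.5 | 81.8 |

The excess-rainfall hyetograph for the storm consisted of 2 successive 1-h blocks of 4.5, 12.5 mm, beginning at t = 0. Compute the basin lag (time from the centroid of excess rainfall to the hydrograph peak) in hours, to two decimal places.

Centroid of excess rainfall: t_c = Σ P_i·t̄_i / ΣP_i = 1.2353 h (block centres at 0.5, 1.5 h).
Hydrograph peak occurs at t = 4 h, so basin lag t_L = 4 − 1.2353 = 2.76 h.

t_L ≈ 2.76 h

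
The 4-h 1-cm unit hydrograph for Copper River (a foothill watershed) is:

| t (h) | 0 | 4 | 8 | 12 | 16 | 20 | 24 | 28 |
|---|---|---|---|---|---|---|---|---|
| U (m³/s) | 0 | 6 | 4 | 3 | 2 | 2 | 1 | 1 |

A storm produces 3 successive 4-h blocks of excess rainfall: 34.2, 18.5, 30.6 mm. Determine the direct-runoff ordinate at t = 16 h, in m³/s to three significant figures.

By discrete convolution, Q_j = Σ (P_i / 10 mm) · U_{j−i}.
At t = 16 h (j=4): Q = (34.2/10)·2 + (18.5/10)·3 + (30.6/10)·4 = 24.6 m³/s.

Q ≈ 24.6 m³/s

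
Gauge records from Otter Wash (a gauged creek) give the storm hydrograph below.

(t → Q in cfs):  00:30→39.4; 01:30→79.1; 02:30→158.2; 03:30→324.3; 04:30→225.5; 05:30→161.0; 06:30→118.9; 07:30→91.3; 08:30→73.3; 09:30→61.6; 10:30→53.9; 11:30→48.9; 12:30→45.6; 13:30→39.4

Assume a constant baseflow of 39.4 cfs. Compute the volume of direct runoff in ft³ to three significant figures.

Direct-runoff ordinates (Q − Q_b): 0.0, 39.7, 118.8, 284.9, 186.1, 121.6, 79.5, 51.9, 33.9, 22.2, 14.5, 9.5, 6.2, 0.0 cfs.
ΣQ_DR = 968.8 cfs.
With Δt = 1 h = 3600 s, V = ΣQ_DR · Δt = 968.8 × 3600 = 3.49 × 10^6 ft³.

V ≈ 3.49 × 10^6 ft³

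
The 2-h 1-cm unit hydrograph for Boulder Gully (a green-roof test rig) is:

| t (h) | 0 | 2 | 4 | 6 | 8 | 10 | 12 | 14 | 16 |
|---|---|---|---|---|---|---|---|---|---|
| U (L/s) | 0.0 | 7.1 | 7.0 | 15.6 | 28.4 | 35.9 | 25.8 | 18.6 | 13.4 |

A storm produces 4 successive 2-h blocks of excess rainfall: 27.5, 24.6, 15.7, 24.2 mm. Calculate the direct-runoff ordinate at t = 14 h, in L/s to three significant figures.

Q ≈ 240 L/s

By discrete convolution, Q_j = Σ (P_i / 10 mm) · U_{j−i}.
At t = 14 h (j=7): Q = (27.5/10)·18.6 + (24.6/10)·25.8 + (15.7/10)·35.9 + (24.2/10)·28.4 = 240 L/s.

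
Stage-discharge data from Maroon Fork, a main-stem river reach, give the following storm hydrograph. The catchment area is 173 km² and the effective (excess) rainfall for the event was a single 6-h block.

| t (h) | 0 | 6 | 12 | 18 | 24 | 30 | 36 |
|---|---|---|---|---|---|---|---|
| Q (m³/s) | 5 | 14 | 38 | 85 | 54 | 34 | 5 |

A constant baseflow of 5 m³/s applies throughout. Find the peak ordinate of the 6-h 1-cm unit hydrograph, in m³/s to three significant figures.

Direct runoff: 0.0, 9.0, 33.0, 80.0, 49.0, 29.0, 0.0 m³/s; ΣQ_DR = 200.0 m³/s, peak = 80.0 m³/s.
Runoff depth d = ΣQ_DR·Δt / A = 200.0 × 21600 / (173 km²) = 24.97 mm.
The 1-cm UH is the DRH scaled by (10 mm)/d, so U_p = 80.0 × 10/24.97 = 32.0 m³/s.

U_p ≈ 32.0 m³/s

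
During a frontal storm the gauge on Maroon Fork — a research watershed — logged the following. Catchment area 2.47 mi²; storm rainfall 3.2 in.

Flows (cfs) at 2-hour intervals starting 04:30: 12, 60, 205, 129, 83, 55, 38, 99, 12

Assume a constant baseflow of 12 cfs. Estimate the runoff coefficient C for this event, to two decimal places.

ΣQ_DR = 585.0 cfs; V = ΣQ_DR·Δt = 4.212 × 10^6 ft³.
Runoff depth d = V / A = 0.7340 in.
C = d / P = 0.7340 / 3.2 = 0.23.

C ≈ 0.23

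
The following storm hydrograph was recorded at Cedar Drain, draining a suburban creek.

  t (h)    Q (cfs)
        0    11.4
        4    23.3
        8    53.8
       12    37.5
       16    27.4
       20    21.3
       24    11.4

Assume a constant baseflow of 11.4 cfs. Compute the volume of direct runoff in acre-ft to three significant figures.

V ≈ 35.1 acre-ft

Direct-runoff ordinates (Q − Q_b): 0.0, 11.9, 42.4, 26.1, 16.0, 9.9, 0.0 cfs.
ΣQ_DR = 106.3 cfs.
With Δt = 4 h = 14400 s, V = ΣQ_DR · Δt = 106.3 × 14400 = 1.53 × 10^6 ft³ = 35.1 acre-ft.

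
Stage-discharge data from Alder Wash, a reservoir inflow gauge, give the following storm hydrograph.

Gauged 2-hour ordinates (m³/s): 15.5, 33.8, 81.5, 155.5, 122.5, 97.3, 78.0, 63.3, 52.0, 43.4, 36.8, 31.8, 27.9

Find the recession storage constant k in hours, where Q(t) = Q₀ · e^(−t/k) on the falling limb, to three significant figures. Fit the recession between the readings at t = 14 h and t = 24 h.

On the falling limb, Q drops from 63.3 to 27.9 m³/s between t = 14 h and t = 24 h (Δt = 10 h).
k = −Δt / ln(Q₂/Q₁) = −10 / ln(27.9/63.3) = 12.2 h.

k ≈ 12.2 h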